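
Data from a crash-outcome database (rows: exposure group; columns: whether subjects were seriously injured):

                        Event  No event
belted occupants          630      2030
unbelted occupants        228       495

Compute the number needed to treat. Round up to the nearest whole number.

risk, belted occupants = 630/2660 = 0.236842
risk, unbelted occupants = 228/723 = 0.315353
absolute risk difference = 0.078511
1 / 0.078511 = 12.737 → round up → 13

NNT: 13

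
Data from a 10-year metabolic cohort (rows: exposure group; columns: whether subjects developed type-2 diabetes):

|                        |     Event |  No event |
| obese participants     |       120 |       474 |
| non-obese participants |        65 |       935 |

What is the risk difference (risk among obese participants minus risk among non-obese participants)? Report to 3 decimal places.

risk, obese participants = 120/594 = 0.2020
risk, non-obese participants = 65/1000 = 0.0650
risk difference = 0.2020 − 0.0650 = 0.137

0.137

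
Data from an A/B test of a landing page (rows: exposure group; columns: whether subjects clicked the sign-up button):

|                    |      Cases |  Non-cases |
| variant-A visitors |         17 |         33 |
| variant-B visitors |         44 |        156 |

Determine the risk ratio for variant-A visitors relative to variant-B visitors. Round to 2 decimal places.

RR: 1.55

risk, variant-A visitors = 17/50 = 0.3400
risk, variant-B visitors = 44/200 = 0.2200
RR = 0.3400 / 0.2200 = 1.55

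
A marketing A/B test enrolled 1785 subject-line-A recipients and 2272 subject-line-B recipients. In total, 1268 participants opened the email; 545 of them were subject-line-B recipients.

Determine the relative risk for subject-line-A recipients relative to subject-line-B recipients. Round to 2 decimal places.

subject-line-A recipients with the outcome: 1268 − 545 = 723
subject-line-A recipients without the outcome: 1785 − 723 = 1062
subject-line-B recipients without the outcome: 2272 − 545 = 1727
risk, subject-line-A recipients = 723/1785 = 0.4050
risk, subject-line-B recipients = 545/2272 = 0.2399
RR = 0.4050 / 0.2399 = 1.69

1.69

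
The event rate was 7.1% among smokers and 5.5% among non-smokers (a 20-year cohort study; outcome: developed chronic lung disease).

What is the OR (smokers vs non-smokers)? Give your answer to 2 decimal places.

1.31

odds, smokers = 0.0710/0.9290 = 0.0764
odds, non-smokers = 0.0550/0.9450 = 0.0582
OR = 0.0764 / 0.0582 = 1.31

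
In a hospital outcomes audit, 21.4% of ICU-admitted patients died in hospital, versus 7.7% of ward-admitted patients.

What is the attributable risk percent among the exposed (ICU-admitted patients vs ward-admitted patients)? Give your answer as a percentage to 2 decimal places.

AR% = (0.2140 − 0.0770) / 0.2140 = 0.6402 → 64.02%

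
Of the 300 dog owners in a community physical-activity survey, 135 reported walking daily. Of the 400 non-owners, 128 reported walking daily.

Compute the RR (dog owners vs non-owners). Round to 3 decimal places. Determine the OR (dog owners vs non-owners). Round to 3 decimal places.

RR = 1.406; OR = 1.739

risk, dog owners = 135/300 = 0.4500
risk, non-owners = 128/400 = 0.3200
RR = 0.4500 / 0.3200 = 1.406
odds, dog owners = 135/165 = 0.8182
odds, non-owners = 128/272 = 0.4706
OR = 0.8182 / 0.4706 = 1.739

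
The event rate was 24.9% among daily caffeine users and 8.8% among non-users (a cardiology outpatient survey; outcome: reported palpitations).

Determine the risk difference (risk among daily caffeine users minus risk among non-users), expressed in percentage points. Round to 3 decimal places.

RD = 16.100

risk difference = 0.2490 − 0.0880 = 0.1610 → 16.100 percentage points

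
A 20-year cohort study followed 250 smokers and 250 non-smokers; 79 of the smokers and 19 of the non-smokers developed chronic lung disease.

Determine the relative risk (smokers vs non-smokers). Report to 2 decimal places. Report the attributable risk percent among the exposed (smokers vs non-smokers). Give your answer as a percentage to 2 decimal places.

risk, smokers = 79/250 = 0.3160
risk, non-smokers = 19/250 = 0.0760
RR = 0.3160 / 0.0760 = 4.16
AR% = (0.3160 − 0.0760) / 0.3160 = 0.7595 → 75.95%

RR = 4.16; AR% = 75.95%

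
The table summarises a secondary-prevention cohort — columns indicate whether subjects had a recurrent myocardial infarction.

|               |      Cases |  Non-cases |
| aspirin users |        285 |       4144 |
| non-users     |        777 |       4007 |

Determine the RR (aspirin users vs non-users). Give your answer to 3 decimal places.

0.396

risk, aspirin users = 285/4429 = 0.0643
risk, non-users = 777/4784 = 0.1624
RR = 0.0643 / 0.1624 = 0.396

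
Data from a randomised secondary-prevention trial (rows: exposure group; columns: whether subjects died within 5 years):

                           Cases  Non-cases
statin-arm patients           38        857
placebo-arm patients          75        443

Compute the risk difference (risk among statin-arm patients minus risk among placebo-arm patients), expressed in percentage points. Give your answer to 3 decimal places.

-10.233

risk, statin-arm patients = 38/895 = 0.04246
risk, placebo-arm patients = 75/518 = 0.14479
risk difference = 0.04246 − 0.14479 = -0.10233 → -10.233 percentage points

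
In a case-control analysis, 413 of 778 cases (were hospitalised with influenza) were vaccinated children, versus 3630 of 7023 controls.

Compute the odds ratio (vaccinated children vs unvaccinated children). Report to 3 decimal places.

odds, vaccinated children = 413/3630 = 0.1138
odds, unvaccinated children = 365/3393 = 0.1076
OR = 0.1138 / 0.1076 = 1.058

1.058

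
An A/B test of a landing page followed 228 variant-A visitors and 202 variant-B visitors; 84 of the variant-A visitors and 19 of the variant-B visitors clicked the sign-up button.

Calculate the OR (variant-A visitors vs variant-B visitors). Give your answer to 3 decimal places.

OR = (84 × 183) / (144 × 19) = 15372/2736 ≈ 5.618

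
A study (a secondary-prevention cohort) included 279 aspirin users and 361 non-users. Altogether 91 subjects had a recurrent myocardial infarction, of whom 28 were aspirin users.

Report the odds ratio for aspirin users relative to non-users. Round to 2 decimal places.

aspirin users without the outcome: 279 − 28 = 251
non-users with the outcome: 91 − 28 = 63
non-users without the outcome: 361 − 63 = 298
odds, aspirin users = 28/251 = 0.1116
odds, non-users = 63/298 = 0.2114
OR = 0.1116 / 0.2114 = 0.53

0.53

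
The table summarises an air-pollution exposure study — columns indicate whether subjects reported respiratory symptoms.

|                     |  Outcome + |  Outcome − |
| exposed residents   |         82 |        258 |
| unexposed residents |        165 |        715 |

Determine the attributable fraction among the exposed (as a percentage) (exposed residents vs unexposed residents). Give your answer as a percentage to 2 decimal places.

AR% ≈ 22.26%

risk, exposed residents = 82/340 = 0.2412
risk, unexposed residents = 165/880 = 0.1875
AR% = (0.2412 − 0.1875) / 0.2412 = 0.2226 → 22.26%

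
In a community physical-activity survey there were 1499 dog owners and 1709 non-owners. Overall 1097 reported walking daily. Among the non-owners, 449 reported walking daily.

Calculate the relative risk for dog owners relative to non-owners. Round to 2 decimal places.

RR: 1.65

dog owners with the outcome: 1097 − 449 = 648
dog owners without the outcome: 1499 − 648 = 851
non-owners without the outcome: 1709 − 449 = 1260
risk, dog owners = 648/1499 = 0.4323
risk, non-owners = 449/1709 = 0.2627
RR = 0.4323 / 0.2627 = 1.65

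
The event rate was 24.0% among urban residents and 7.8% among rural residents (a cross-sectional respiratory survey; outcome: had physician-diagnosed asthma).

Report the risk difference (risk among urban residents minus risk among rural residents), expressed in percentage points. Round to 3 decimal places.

risk difference = 0.2400 − 0.0780 = 0.1620 → 16.200 percentage points

RD: 16.200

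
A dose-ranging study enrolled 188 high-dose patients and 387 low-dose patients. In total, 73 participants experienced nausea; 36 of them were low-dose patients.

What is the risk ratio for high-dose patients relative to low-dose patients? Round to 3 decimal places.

high-dose patients with the outcome: 73 − 36 = 37
high-dose patients without the outcome: 188 − 37 = 151
low-dose patients without the outcome: 387 − 36 = 351
risk, high-dose patients = 37/188 = 0.1968
risk, low-dose patients = 36/387 = 0.0930
RR = 0.1968 / 0.0930 = 2.116

RR = 2.116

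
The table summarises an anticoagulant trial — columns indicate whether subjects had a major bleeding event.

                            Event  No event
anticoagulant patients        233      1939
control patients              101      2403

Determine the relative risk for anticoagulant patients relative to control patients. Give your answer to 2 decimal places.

risk, anticoagulant patients = 233/2172 = 0.10727
risk, control patients = 101/2504 = 0.04034
RR = 0.10727 / 0.04034 = 2.66

2.66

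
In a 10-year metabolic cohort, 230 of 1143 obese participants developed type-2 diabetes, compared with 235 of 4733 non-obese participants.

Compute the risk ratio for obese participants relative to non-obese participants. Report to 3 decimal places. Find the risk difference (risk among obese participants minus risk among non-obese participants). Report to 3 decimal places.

RR = 4.053; RD = 0.152

risk, obese participants = 230/1143 = 0.20122
risk, non-obese participants = 235/4733 = 0.04965
RR = 0.20122 / 0.04965 = 4.053
risk difference = 0.20122 − 0.04965 = 0.152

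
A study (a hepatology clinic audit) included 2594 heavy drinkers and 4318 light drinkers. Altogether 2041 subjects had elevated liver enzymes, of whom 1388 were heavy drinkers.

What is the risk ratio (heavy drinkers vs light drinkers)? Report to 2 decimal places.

heavy drinkers without the outcome: 2594 − 1388 = 1206
light drinkers with the outcome: 2041 − 1388 = 653
light drinkers without the outcome: 4318 − 653 = 3665
risk, heavy drinkers = 1388/2594 = 0.5351
risk, light drinkers = 653/4318 = 0.1512
RR = 0.5351 / 0.1512 = 3.54

RR ≈ 3.54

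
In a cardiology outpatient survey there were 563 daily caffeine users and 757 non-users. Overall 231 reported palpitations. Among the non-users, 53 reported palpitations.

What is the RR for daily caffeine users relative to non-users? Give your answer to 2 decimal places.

daily caffeine users with the outcome: 231 − 53 = 178
daily caffeine users without the outcome: 563 − 178 = 385
non-users without the outcome: 757 − 53 = 704
risk, daily caffeine users = 178/563 = 0.3162
risk, non-users = 53/757 = 0.0700
RR = 0.3162 / 0.0700 = 4.52

RR: 4.52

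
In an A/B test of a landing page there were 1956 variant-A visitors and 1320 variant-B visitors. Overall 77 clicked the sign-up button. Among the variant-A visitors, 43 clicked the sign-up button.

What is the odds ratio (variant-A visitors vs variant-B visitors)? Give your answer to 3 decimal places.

0.850

variant-A visitors without the outcome: 1956 − 43 = 1913
variant-B visitors with the outcome: 77 − 43 = 34
variant-B visitors without the outcome: 1320 − 34 = 1286
OR = (43 × 1286) / (1913 × 34) = 55298/65042 ≈ 0.850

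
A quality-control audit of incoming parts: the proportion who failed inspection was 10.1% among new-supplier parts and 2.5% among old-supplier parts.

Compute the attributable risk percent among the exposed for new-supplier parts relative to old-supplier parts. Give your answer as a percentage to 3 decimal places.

AR% = (0.10100 − 0.02500) / 0.10100 = 0.7525 → 75.248%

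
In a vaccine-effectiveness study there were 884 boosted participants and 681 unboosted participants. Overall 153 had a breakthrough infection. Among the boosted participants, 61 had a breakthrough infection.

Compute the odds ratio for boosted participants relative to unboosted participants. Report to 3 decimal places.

boosted participants without the outcome: 884 − 61 = 823
unboosted participants with the outcome: 153 − 61 = 92
unboosted participants without the outcome: 681 − 92 = 589
OR = (61 × 589) / (823 × 92) = 35929/75716 ≈ 0.475

OR ≈ 0.475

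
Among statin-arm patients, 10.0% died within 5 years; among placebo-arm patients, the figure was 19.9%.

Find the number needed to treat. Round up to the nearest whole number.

absolute risk difference = 0.099000
1 / 0.099000 = 10.101 → round up → 11

11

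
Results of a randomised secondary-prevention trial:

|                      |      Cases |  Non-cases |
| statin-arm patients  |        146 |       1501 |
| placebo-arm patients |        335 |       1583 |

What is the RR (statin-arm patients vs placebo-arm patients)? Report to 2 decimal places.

risk, statin-arm patients = 146/1647 = 0.0886
risk, placebo-arm patients = 335/1918 = 0.1747
RR = 0.0886 / 0.1747 = 0.51

RR = 0.51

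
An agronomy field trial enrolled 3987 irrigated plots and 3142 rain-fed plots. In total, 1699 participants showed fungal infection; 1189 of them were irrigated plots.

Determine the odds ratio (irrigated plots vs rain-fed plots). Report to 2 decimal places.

irrigated plots without the outcome: 3987 − 1189 = 2798
rain-fed plots with the outcome: 1699 − 1189 = 510
rain-fed plots without the outcome: 3142 − 510 = 2632
odds, irrigated plots = 1189/2798 = 0.4249
odds, rain-fed plots = 510/2632 = 0.1938
OR = 0.4249 / 0.1938 = 2.19

2.19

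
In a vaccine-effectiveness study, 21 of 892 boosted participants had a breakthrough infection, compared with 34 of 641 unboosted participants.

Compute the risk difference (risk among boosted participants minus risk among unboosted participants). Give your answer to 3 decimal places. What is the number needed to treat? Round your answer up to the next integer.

RD = -0.029; NNT = 34

risk, boosted participants = 21/892 = 0.02354
risk, unboosted participants = 34/641 = 0.05304
risk difference = 0.02354 − 0.05304 = -0.029
absolute risk difference = 0.029500
1 / 0.029500 = 33.898 → round up → 34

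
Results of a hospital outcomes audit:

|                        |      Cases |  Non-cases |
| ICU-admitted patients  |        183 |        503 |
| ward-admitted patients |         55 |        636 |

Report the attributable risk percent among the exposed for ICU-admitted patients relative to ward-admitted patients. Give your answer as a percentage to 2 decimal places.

AR% ≈ 70.16%

risk, ICU-admitted patients = 183/686 = 0.2668
risk, ward-admitted patients = 55/691 = 0.0796
AR% = (0.2668 − 0.0796) / 0.2668 = 0.7016 → 70.16%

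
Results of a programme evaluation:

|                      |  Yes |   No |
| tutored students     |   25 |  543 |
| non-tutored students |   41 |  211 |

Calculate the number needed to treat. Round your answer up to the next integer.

risk, tutored students = 25/568 = 0.044014
risk, non-tutored students = 41/252 = 0.162698
absolute risk difference = 0.118684
1 / 0.118684 = 8.426 → round up → 9

NNT = 9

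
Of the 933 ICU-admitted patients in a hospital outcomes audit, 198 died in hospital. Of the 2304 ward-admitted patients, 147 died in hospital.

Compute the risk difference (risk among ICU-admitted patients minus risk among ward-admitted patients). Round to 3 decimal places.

RD: 0.148

risk, ICU-admitted patients = 198/933 = 0.2122
risk, ward-admitted patients = 147/2304 = 0.0638
risk difference = 0.2122 − 0.0638 = 0.148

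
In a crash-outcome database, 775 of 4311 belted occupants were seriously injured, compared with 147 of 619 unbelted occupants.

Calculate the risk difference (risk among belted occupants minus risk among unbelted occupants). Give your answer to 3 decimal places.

-0.058

risk, belted occupants = 775/4311 = 0.1798
risk, unbelted occupants = 147/619 = 0.2375
risk difference = 0.1798 − 0.2375 = -0.058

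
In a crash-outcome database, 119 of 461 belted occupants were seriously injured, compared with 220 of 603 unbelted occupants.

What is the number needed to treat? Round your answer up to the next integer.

10

risk, belted occupants = 119/461 = 0.258134
risk, unbelted occupants = 220/603 = 0.364842
absolute risk difference = 0.106708
1 / 0.106708 = 9.371 → round up → 10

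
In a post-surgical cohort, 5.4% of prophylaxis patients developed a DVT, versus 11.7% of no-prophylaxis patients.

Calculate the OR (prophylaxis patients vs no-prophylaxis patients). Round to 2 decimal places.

odds, prophylaxis patients = 0.0540/0.9460 = 0.0571
odds, no-prophylaxis patients = 0.1170/0.8830 = 0.1325
OR = 0.0571 / 0.1325 = 0.43

0.43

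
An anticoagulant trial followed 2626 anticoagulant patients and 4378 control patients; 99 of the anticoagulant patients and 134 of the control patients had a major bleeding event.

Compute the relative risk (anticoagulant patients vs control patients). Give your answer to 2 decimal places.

1.23

risk, anticoagulant patients = 99/2626 = 0.03770
risk, control patients = 134/4378 = 0.03061
RR = 0.03770 / 0.03061 = 1.23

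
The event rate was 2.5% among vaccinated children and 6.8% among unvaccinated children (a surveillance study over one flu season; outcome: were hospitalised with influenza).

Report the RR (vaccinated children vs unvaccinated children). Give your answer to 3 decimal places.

RR = 0.02500 / 0.06800 = 0.368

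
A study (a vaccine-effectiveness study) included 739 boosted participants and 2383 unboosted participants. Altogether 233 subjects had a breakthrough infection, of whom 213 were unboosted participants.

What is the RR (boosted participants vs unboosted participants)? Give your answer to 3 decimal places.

0.303

boosted participants with the outcome: 233 − 213 = 20
boosted participants without the outcome: 739 − 20 = 719
unboosted participants without the outcome: 2383 − 213 = 2170
risk, boosted participants = 20/739 = 0.02706
risk, unboosted participants = 213/2383 = 0.08938
RR = 0.02706 / 0.08938 = 0.303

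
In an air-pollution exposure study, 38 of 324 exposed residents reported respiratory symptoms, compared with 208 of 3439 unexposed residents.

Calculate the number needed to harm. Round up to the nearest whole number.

risk, exposed residents = 38/324 = 0.117284
risk, unexposed residents = 208/3439 = 0.060483
absolute risk difference = 0.056801
1 / 0.056801 = 17.605 → round up → 18

NNH = 18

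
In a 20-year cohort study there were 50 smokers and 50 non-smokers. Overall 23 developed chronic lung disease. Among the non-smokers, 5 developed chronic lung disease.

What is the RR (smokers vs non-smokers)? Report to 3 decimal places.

RR: 3.600

smokers with the outcome: 23 − 5 = 18
smokers without the outcome: 50 − 18 = 32
non-smokers without the outcome: 50 − 5 = 45
risk, smokers = 18/50 = 0.3600
risk, non-smokers = 5/50 = 0.1000
RR = 0.3600 / 0.1000 = 3.600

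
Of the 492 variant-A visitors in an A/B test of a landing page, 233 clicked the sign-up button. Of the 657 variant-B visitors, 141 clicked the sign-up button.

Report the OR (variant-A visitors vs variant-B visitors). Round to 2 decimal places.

OR = (233 × 516) / (259 × 141) = 120228/36519 ≈ 3.29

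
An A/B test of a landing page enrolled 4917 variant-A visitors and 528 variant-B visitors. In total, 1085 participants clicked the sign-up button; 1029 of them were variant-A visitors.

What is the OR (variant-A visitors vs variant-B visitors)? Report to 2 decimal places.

2.23

variant-A visitors without the outcome: 4917 − 1029 = 3888
variant-B visitors with the outcome: 1085 − 1029 = 56
variant-B visitors without the outcome: 528 − 56 = 472
OR = (1029 × 472) / (3888 × 56) = 485688/217728 ≈ 2.23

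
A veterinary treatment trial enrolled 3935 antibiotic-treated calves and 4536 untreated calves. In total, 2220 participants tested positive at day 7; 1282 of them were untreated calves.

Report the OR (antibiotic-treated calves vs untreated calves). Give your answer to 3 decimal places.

antibiotic-treated calves with the outcome: 2220 − 1282 = 938
antibiotic-treated calves without the outcome: 3935 − 938 = 2997
untreated calves without the outcome: 4536 − 1282 = 3254
OR = (938 × 3254) / (2997 × 1282) = 3052252/3842154 ≈ 0.794

OR = 0.794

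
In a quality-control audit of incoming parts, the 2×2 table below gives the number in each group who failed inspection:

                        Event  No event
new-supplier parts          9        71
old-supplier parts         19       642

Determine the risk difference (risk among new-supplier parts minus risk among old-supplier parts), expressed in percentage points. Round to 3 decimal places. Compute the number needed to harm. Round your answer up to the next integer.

risk, new-supplier parts = 9/80 = 0.11250
risk, old-supplier parts = 19/661 = 0.02874
risk difference = 0.11250 − 0.02874 = 0.08376 → 8.376 percentage points
absolute risk difference = 0.083756
1 / 0.083756 = 11.939 → round up → 12

RD = 8.376; NNH = 12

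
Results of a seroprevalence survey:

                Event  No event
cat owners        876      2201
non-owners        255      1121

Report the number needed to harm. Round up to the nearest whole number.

11

risk, cat owners = 876/3077 = 0.284693
risk, non-owners = 255/1376 = 0.185320
absolute risk difference = 0.099373
1 / 0.099373 = 10.063 → round up → 11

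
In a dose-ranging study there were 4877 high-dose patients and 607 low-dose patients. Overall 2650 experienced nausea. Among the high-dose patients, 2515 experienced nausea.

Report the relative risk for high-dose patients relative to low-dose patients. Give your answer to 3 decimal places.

high-dose patients without the outcome: 4877 − 2515 = 2362
low-dose patients with the outcome: 2650 − 2515 = 135
low-dose patients without the outcome: 607 − 135 = 472
risk, high-dose patients = 2515/4877 = 0.5157
risk, low-dose patients = 135/607 = 0.2224
RR = 0.5157 / 0.2224 = 2.319

RR: 2.319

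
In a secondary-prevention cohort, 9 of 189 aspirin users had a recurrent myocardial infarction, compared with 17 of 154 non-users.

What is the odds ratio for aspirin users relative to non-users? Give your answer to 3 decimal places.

odds, aspirin users = 9/180 = 0.05000
odds, non-users = 17/137 = 0.12409
OR = 0.05000 / 0.12409 = 0.403

OR = 0.403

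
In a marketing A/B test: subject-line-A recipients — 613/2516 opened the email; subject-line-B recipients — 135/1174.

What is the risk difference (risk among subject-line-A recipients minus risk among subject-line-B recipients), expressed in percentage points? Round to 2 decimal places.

risk, subject-line-A recipients = 613/2516 = 0.2436
risk, subject-line-B recipients = 135/1174 = 0.1150
risk difference = 0.2436 − 0.1150 = 0.1286 → 12.86 percentage points

12.86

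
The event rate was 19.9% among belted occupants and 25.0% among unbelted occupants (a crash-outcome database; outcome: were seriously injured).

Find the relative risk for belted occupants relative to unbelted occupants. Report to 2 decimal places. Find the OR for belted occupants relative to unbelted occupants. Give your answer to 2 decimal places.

RR = 0.80; OR = 0.75

RR = 0.1990 / 0.2500 = 0.80
odds, belted occupants = 0.1990/0.8010 = 0.2484
odds, unbelted occupants = 0.2500/0.7500 = 0.3333
OR = 0.2484 / 0.3333 = 0.75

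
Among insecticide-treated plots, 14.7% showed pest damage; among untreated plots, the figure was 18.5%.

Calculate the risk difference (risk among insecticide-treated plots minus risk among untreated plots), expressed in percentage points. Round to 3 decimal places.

risk difference = 0.1470 − 0.1850 = -0.0380 → -3.800 percentage points

RD: -3.800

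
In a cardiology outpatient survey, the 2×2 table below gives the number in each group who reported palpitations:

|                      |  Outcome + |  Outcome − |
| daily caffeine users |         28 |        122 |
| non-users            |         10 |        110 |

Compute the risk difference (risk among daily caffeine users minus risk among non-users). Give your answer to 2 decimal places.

risk, daily caffeine users = 28/150 = 0.1867
risk, non-users = 10/120 = 0.0833
risk difference = 0.1867 − 0.0833 = 0.10

RD = 0.10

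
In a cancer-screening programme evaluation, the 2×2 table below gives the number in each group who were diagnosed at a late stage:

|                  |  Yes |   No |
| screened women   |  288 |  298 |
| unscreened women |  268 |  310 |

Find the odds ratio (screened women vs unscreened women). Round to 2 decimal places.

odds, screened women = 288/298 = 0.9664
odds, unscreened women = 268/310 = 0.8645
OR = 0.9664 / 0.8645 = 1.12

OR: 1.12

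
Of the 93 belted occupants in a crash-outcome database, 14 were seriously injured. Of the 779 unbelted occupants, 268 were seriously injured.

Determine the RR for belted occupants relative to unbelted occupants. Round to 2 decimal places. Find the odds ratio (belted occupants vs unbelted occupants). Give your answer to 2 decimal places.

RR = 0.44; OR = 0.34

risk, belted occupants = 14/93 = 0.1505
risk, unbelted occupants = 268/779 = 0.3440
RR = 0.1505 / 0.3440 = 0.44
odds, belted occupants = 14/79 = 0.1772
odds, unbelted occupants = 268/511 = 0.5245
OR = 0.1772 / 0.5245 = 0.34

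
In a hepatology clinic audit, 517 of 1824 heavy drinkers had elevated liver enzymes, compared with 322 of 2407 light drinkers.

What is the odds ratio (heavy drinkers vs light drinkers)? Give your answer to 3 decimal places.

OR = (517 × 2085) / (1307 × 322) = 1077945/420854 ≈ 2.561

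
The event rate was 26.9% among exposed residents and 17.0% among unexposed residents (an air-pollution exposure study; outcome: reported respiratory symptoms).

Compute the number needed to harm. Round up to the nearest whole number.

NNH ≈ 11

absolute risk difference = 0.099000
1 / 0.099000 = 10.101 → round up → 11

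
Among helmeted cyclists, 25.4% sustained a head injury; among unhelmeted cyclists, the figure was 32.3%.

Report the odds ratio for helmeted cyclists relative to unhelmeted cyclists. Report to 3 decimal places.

OR = 0.714

odds, helmeted cyclists = 0.2540/0.7460 = 0.3405
odds, unhelmeted cyclists = 0.3230/0.6770 = 0.4771
OR = 0.3405 / 0.4771 = 0.714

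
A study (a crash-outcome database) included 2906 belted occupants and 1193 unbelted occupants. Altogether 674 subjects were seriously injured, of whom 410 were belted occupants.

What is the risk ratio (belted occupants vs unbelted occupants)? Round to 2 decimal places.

belted occupants without the outcome: 2906 − 410 = 2496
unbelted occupants with the outcome: 674 − 410 = 264
unbelted occupants without the outcome: 1193 − 264 = 929
risk, belted occupants = 410/2906 = 0.1411
risk, unbelted occupants = 264/1193 = 0.2213
RR = 0.1411 / 0.2213 = 0.64

RR: 0.64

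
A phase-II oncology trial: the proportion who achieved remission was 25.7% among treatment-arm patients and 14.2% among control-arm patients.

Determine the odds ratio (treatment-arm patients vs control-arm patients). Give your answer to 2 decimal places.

odds, treatment-arm patients = 0.2570/0.7430 = 0.3459
odds, control-arm patients = 0.1420/0.8580 = 0.1655
OR = 0.3459 / 0.1655 = 2.09

OR: 2.09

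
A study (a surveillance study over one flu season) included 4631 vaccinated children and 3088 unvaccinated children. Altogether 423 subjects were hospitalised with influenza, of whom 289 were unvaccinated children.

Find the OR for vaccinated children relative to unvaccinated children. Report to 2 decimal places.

0.29

vaccinated children with the outcome: 423 − 289 = 134
vaccinated children without the outcome: 4631 − 134 = 4497
unvaccinated children without the outcome: 3088 − 289 = 2799
odds, vaccinated children = 134/4497 = 0.02980
odds, unvaccinated children = 289/2799 = 0.10325
OR = 0.02980 / 0.10325 = 0.29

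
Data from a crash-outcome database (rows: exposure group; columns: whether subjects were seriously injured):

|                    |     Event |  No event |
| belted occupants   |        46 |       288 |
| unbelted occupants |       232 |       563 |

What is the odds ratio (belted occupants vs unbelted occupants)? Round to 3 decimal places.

OR = (46 × 563) / (288 × 232) = 25898/66816 ≈ 0.388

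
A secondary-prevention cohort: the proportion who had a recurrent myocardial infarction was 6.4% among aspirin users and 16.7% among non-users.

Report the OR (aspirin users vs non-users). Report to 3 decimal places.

OR ≈ 0.341

odds, aspirin users = 0.0640/0.9360 = 0.0684
odds, non-users = 0.1670/0.8330 = 0.2005
OR = 0.0684 / 0.2005 = 0.341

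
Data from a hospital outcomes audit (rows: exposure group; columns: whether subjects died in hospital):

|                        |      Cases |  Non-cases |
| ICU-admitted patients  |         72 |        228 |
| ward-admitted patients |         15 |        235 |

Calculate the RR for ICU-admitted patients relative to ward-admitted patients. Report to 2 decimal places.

RR = 4.00

risk, ICU-admitted patients = 72/300 = 0.2400
risk, ward-admitted patients = 15/250 = 0.0600
RR = 0.2400 / 0.0600 = 4.00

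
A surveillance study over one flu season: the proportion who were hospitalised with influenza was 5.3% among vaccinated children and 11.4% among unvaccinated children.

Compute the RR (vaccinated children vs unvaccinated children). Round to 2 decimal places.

RR = 0.0530 / 0.1140 = 0.46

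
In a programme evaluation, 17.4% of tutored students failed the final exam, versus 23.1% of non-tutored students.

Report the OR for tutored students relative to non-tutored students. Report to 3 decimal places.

odds, tutored students = 0.1740/0.8260 = 0.2107
odds, non-tutored students = 0.2310/0.7690 = 0.3004
OR = 0.2107 / 0.3004 = 0.701

OR ≈ 0.701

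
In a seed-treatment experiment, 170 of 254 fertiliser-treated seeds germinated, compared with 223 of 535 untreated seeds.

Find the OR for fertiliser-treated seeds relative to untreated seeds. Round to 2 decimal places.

OR = (170 × 312) / (84 × 223) = 53040/18732 ≈ 2.83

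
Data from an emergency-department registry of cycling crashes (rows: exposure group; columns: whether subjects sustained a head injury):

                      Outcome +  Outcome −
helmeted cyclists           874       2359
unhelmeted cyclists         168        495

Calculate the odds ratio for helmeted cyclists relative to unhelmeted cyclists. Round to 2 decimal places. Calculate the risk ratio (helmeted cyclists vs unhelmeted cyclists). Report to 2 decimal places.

OR = 1.09; RR = 1.07

OR = (874 × 495) / (2359 × 168) = 432630/396312 ≈ 1.09
risk, helmeted cyclists = 874/3233 = 0.2703
risk, unhelmeted cyclists = 168/663 = 0.2534
RR = 0.2703 / 0.2534 = 1.07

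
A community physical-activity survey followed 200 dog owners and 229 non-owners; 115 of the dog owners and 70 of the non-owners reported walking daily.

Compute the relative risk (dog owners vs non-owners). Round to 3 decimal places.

risk, dog owners = 115/200 = 0.5750
risk, non-owners = 70/229 = 0.3057
RR = 0.5750 / 0.3057 = 1.881

1.881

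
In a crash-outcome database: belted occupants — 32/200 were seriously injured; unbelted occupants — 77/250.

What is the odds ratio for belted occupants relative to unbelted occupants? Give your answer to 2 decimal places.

OR = (32 × 173) / (168 × 77) = 5536/12936 ≈ 0.43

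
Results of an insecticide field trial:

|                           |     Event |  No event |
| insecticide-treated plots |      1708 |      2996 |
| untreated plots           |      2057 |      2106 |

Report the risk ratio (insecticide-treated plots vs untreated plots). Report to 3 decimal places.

risk, insecticide-treated plots = 1708/4704 = 0.3631
risk, untreated plots = 2057/4163 = 0.4941
RR = 0.3631 / 0.4941 = 0.735

RR: 0.735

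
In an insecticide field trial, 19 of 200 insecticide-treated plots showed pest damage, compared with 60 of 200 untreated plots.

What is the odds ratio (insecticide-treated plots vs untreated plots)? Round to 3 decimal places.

OR = 0.245

odds, insecticide-treated plots = 19/181 = 0.1050
odds, untreated plots = 60/140 = 0.4286
OR = 0.1050 / 0.4286 = 0.245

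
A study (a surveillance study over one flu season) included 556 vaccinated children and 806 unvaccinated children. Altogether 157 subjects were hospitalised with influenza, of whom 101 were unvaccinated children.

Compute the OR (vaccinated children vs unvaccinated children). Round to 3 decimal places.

OR ≈ 0.782

vaccinated children with the outcome: 157 − 101 = 56
vaccinated children without the outcome: 556 − 56 = 500
unvaccinated children without the outcome: 806 − 101 = 705
OR = (56 × 705) / (500 × 101) = 39480/50500 ≈ 0.782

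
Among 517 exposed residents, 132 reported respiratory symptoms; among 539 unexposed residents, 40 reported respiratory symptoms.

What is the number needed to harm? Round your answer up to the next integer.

NNH ≈ 6

risk, exposed residents = 132/517 = 0.255319
risk, unexposed residents = 40/539 = 0.074212
absolute risk difference = 0.181108
1 / 0.181108 = 5.522 → round up → 6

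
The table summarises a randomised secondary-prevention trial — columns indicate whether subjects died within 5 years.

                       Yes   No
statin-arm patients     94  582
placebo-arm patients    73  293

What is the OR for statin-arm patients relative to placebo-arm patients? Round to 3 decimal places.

0.648

odds, statin-arm patients = 94/582 = 0.1615
odds, placebo-arm patients = 73/293 = 0.2491
OR = 0.1615 / 0.2491 = 0.648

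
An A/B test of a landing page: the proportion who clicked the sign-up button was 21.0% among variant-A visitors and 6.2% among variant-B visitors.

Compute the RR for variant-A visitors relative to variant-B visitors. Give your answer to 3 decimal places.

RR = 0.2100 / 0.0620 = 3.387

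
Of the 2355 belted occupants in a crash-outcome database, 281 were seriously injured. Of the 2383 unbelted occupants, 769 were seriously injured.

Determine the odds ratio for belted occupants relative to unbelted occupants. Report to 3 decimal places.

odds, belted occupants = 281/2074 = 0.1355
odds, unbelted occupants = 769/1614 = 0.4765
OR = 0.1355 / 0.4765 = 0.284

OR ≈ 0.284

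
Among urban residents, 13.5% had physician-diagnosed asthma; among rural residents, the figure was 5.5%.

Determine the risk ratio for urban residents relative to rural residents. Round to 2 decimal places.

RR = 0.1350 / 0.0550 = 2.45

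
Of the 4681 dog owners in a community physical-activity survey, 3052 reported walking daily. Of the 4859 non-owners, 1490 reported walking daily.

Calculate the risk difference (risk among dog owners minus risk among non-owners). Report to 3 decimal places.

risk, dog owners = 3052/4681 = 0.6520
risk, non-owners = 1490/4859 = 0.3066
risk difference = 0.6520 − 0.3066 = 0.345

RD: 0.345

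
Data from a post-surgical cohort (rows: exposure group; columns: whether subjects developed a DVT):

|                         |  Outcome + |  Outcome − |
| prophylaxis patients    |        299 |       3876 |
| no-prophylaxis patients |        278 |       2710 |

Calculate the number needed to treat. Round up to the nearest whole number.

risk, prophylaxis patients = 299/4175 = 0.071617
risk, no-prophylaxis patients = 278/2988 = 0.093039
absolute risk difference = 0.021422
1 / 0.021422 = 46.681 → round up → 47

47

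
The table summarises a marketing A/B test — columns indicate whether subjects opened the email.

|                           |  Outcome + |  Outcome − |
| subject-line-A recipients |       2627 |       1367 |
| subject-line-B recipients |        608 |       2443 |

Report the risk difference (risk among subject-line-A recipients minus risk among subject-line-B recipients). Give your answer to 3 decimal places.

risk, subject-line-A recipients = 2627/3994 = 0.6577
risk, subject-line-B recipients = 608/3051 = 0.1993
risk difference = 0.6577 − 0.1993 = 0.458

RD: 0.458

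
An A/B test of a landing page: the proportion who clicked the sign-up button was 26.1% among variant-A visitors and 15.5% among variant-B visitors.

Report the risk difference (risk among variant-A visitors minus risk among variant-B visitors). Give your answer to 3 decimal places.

risk difference = 0.2610 − 0.1550 = 0.106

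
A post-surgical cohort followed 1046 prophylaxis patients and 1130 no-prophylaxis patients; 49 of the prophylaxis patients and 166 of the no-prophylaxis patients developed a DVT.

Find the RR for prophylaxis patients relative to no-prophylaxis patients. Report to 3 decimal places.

0.319

risk, prophylaxis patients = 49/1046 = 0.04685
risk, no-prophylaxis patients = 166/1130 = 0.14690
RR = 0.04685 / 0.14690 = 0.319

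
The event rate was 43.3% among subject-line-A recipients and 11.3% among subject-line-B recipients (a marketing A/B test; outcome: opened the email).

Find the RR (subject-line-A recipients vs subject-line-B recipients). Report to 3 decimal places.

RR = 0.4330 / 0.1130 = 3.832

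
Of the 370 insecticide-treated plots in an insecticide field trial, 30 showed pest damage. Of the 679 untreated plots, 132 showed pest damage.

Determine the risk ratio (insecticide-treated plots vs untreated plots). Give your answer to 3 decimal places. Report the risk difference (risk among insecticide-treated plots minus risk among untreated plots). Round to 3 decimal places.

risk, insecticide-treated plots = 30/370 = 0.0811
risk, untreated plots = 132/679 = 0.1944
RR = 0.0811 / 0.1944 = 0.417
risk difference = 0.0811 − 0.1944 = -0.113

RR = 0.417; RD = -0.113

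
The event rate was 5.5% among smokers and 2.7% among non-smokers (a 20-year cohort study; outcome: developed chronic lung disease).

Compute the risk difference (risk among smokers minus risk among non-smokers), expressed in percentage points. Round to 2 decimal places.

risk difference = 0.05500 − 0.02700 = 0.02800 → 2.80 percentage points

RD = 2.80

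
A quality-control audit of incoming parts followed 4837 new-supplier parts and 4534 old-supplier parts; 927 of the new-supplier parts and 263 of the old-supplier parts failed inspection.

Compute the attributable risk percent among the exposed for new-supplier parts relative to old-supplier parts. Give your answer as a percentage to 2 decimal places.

69.73%

risk, new-supplier parts = 927/4837 = 0.1916
risk, old-supplier parts = 263/4534 = 0.0580
AR% = (0.1916 − 0.0580) / 0.1916 = 0.6973 → 69.73%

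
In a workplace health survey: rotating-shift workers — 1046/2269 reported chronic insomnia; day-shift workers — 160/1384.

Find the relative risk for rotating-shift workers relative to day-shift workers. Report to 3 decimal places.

risk, rotating-shift workers = 1046/2269 = 0.4610
risk, day-shift workers = 160/1384 = 0.1156
RR = 0.4610 / 0.1156 = 3.988

3.988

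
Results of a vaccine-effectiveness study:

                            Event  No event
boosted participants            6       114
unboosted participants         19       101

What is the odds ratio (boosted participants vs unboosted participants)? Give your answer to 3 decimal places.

OR = (6 × 101) / (114 × 19) = 606/2166 ≈ 0.280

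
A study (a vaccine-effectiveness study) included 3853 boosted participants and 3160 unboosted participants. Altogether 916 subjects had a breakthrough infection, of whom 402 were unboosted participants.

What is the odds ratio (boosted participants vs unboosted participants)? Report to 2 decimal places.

OR: 1.06

boosted participants with the outcome: 916 − 402 = 514
boosted participants without the outcome: 3853 − 514 = 3339
unboosted participants without the outcome: 3160 − 402 = 2758
OR = (514 × 2758) / (3339 × 402) = 1417612/1342278 ≈ 1.06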